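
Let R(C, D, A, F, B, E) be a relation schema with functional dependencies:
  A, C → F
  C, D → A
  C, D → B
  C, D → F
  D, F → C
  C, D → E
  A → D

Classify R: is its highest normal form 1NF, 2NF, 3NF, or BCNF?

3NF

Candidate keys: {A, C}, {A, F}, {C, D}, {D, F}. Prime attributes: {A, C, D, F}.
For A → D we have {A}⁺ = {A, D}; {A} is not a superkey, so BCNF fails.
Its right-hand attributes {D} are all prime, as are those of every other non-superkey FD — the relation is in 3NF.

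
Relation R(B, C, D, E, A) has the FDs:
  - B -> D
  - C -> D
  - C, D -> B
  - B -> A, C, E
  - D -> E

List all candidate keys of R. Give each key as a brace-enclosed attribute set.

{B}⁺ = {A, B, C, D, E}, which is every attribute, so {B} is a candidate key.
{C}⁺ = {A, B, C, D, E}, which is every attribute, so {C} is a candidate key.
These are minimal and exhaustive — every other superkey contains one of them.

{B}, {C}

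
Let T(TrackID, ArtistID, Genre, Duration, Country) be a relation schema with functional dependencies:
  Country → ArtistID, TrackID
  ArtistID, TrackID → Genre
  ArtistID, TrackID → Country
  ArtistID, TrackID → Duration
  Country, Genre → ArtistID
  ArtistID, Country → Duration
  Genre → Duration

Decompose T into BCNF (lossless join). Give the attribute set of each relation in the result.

Candidate keys of the original relation: {ArtistID, TrackID}, {Country}.
Within {ArtistID, Country, Duration, Genre, TrackID}: {Genre}⁺ ∩ {ArtistID, Country, Duration, Genre, TrackID} = {Duration, Genre}, not the whole set, so Genre → Duration violates BCNF; decompose into {Duration, Genre} and {ArtistID, Country, Genre, TrackID}.
{Duration, Genre} has no BCNF violation.
{ArtistID, Country, Genre, TrackID} has no BCNF violation.

{ArtistID, Country, Genre, TrackID}; {Duration, Genre}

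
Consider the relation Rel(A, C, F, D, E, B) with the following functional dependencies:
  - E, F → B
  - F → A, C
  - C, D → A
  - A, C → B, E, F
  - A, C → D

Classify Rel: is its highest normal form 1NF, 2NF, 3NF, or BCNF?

BCNF

Candidate keys: {A, C}, {C, D}, {F}. Prime attributes: {A, C, D, F}.
Each dependency's left side is a superkey — BCNF holds.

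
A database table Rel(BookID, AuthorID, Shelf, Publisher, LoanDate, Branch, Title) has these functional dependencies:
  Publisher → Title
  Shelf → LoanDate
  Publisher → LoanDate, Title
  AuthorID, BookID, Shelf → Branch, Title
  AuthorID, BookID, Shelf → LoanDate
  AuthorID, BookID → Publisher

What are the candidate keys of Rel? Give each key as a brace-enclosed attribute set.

{AuthorID, BookID, Shelf}

Attributes never on any right-hand side: {AuthorID, BookID, Shelf} — every candidate key must contain all of them.
Closure of {AuthorID, BookID, Shelf} is {AuthorID, BookID, Branch, LoanDate, Publisher, Shelf, Title}, the whole schema; {AuthorID, BookID, Shelf} is a candidate key.
No smaller or unrelated set reaches every attribute, so there are no other keys.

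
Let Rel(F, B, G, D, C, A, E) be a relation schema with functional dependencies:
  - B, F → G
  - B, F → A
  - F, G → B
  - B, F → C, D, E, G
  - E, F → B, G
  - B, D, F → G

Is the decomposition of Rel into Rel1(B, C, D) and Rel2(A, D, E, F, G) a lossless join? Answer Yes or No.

The shared attributes are {D} and {D}⁺ = {D}.
Rel1 ⊄ {D} and Rel2 ⊄ {D}, so the split is lossy.

No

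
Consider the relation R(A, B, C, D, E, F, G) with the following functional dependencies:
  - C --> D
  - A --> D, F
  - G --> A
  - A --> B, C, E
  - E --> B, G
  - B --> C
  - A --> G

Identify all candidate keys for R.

{A}, {E}, {G}

{A}⁺ = {A, B, C, D, E, F, G}, which is every attribute, so {A} is a candidate key.
{E}⁺ = {A, B, C, D, E, F, G}, which is every attribute, so {E} is a candidate key.
{G}⁺ = {A, B, C, D, E, F, G}, which is every attribute, so {G} is a candidate key.
Any other superkey properly contains one of these, so there are no further candidate keys.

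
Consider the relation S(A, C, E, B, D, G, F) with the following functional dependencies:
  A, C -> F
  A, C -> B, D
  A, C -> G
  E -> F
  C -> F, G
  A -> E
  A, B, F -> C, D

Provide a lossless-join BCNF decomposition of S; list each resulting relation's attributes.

{A, B, C, D}; {A, E}; {C, G}; {E, F}

Candidate keys of the original relation: {A, B}, {A, C}.
In {A, B, C, D, E, F, G}, {E} is not a superkey ({E}⁺ restricted to this set is {E, F}), so split on E -> F into {E, F} and {A, B, C, D, E, G}.
{E, F} is in BCNF.
In {A, B, C, D, E, G}, {C} is not a superkey ({C}⁺ restricted to this set is {C, G}), so split on C -> G into {C, G} and {A, B, C, D, E}.
{C, G} is in BCNF.
In {A, B, C, D, E}, {A} is not a superkey ({A}⁺ restricted to this set is {A, E}), so split on A -> E into {A, E} and {A, B, C, D}.
{A, E} is in BCNF.
{A, B, C, D} is in BCNF.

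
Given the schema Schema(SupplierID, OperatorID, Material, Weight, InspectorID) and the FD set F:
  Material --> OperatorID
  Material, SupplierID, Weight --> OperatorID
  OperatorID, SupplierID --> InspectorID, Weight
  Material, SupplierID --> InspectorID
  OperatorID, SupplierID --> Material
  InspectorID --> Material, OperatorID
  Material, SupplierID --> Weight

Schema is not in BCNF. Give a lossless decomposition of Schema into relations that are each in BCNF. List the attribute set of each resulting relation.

Candidate keys of the original relation: {InspectorID, SupplierID}, {Material, SupplierID}, {OperatorID, SupplierID}.
In {InspectorID, Material, OperatorID, SupplierID, Weight}, {Material} is not a superkey ({Material}⁺ restricted to this set is {Material, OperatorID}), so split on Material --> OperatorID into {Material, OperatorID} and {InspectorID, Material, SupplierID, Weight}.
{Material, OperatorID}: every determinant is a superkey — BCNF.
In {InspectorID, Material, SupplierID, Weight}, {InspectorID} is not a superkey ({InspectorID}⁺ restricted to this set is {InspectorID, Material}), so split on InspectorID --> Material into {InspectorID, Material} and {InspectorID, SupplierID, Weight}.
{InspectorID, Material}: every determinant is a superkey — BCNF.
{InspectorID, SupplierID, Weight}: every determinant is a superkey — BCNF.

{InspectorID, Material}; {InspectorID, SupplierID, Weight}; {Material, OperatorID}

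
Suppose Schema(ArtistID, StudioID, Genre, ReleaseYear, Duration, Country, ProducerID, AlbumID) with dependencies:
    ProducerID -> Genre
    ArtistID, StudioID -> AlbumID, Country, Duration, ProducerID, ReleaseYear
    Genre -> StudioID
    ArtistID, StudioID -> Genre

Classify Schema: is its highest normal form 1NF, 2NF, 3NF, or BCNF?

Candidate keys: {ArtistID, Genre}, {ArtistID, ProducerID}, {ArtistID, StudioID}. Prime attributes: {ArtistID, Genre, ProducerID, StudioID}.
ProducerID -> Genre breaks BCNF: {ProducerID}⁺ = {Genre, ProducerID, StudioID}, so {ProducerID} is not a superkey.
Its right-hand attributes {Genre} are all prime, as are those of every other non-superkey FD — the relation is in 3NF.

3NF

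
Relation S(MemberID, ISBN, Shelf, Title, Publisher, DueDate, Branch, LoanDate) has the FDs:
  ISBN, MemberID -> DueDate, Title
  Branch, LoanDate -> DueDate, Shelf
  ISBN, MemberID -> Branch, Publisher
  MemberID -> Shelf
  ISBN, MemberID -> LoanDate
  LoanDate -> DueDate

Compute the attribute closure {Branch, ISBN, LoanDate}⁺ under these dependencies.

{Branch, DueDate, ISBN, LoanDate, Shelf}

Start with {Branch, ISBN, LoanDate}.
Branch, LoanDate -> DueDate, Shelf applies; add {DueDate, Shelf} → now {Branch, DueDate, ISBN, LoanDate, Shelf}.
No further FD applies.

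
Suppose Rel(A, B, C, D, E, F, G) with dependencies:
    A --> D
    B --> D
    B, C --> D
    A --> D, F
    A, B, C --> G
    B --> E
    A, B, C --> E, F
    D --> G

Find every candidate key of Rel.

{A, B, C} never appear on the right of any FD, so every key must include all of them.
Closure of {A, B, C} is {A, B, C, D, E, F, G}, the whole schema; {A, B, C} is a candidate key.
No other minimal set has full closure, so this is the only candidate key.

{A, B, C}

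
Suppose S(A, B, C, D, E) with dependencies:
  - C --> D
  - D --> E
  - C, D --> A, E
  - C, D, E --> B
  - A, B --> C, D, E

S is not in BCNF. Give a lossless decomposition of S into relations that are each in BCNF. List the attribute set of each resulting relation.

Candidate keys of the original relation: {A, B}, {C}.
In {A, B, C, D, E}, {D} is not a superkey ({D}⁺ restricted to this set is {D, E}), so split on D --> E into {D, E} and {A, B, C, D}.
{D, E} has no BCNF violation.
{A, B, C, D} has no BCNF violation.

{A, B, C, D}; {D, E}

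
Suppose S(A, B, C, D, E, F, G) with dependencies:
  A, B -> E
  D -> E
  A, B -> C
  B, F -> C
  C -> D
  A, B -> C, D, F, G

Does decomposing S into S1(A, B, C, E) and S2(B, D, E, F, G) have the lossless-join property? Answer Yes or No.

The shared attributes are {B, E} and {B, E}⁺ = {B, E}.
Neither S1 nor S2 is contained in that closure, so the decomposition is lossy.

No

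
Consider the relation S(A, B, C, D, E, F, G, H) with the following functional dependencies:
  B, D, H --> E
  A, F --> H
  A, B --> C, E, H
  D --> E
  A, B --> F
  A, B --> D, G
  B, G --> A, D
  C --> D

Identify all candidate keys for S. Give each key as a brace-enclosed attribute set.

{B} never appears on the right of any FD, so every key must include it.
Closure of {A, B} is {A, B, C, D, E, F, G, H}, the whole schema; {A, B} is a candidate key.
Closure of {B, G} is {A, B, C, D, E, F, G, H}, the whole schema; {B, G} is a candidate key.
These are minimal and exhaustive — every other superkey contains one of them.

{A, B}, {B, G}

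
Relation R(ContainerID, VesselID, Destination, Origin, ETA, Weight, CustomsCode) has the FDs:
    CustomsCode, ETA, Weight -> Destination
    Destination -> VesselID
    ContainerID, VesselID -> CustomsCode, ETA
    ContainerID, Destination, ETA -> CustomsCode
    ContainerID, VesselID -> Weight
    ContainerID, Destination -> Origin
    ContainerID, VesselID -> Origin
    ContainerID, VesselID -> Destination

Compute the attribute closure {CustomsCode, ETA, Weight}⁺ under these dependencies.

{CustomsCode, Destination, ETA, VesselID, Weight}

Start with {CustomsCode, ETA, Weight}.
CustomsCode, ETA, Weight -> Destination applies; add {Destination} → now {CustomsCode, Destination, ETA, Weight}.
Destination -> VesselID applies; add {VesselID} → now {CustomsCode, Destination, ETA, VesselID, Weight}.
No further FD applies.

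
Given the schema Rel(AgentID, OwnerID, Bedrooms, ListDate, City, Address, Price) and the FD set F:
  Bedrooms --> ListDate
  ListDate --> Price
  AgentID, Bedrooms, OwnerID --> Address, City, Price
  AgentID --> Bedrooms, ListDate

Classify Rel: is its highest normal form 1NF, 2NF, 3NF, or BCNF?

Candidate key: {AgentID, OwnerID}. Prime attributes: {AgentID, OwnerID}.
For Bedrooms --> ListDate we have {Bedrooms}⁺ = {Bedrooms, ListDate, Price}; {Bedrooms} is not a superkey, so BCNF fails.
Bedrooms --> ListDate determines the non-prime attribute {ListDate} from a non-superkey — 3NF is violated.
Since {AgentID} ⊂ {AgentID, OwnerID} and {AgentID}⁺ ⊇ {Bedrooms, ListDate, Price} with {Bedrooms, ListDate, Price} non-prime, there is a partial dependency; 2NF fails.

1NF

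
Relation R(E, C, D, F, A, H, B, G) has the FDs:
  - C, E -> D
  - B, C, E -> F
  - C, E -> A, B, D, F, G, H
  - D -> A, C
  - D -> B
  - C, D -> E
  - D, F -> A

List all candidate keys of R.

{C, E}, {D}

{D}⁺ = {A, B, C, D, E, F, G, H} — all of the relation — so {D} is a candidate key.
{C, E}⁺ = {A, B, C, D, E, F, G, H} — all of the relation — so {C, E} is a candidate key.
Any other superkey properly contains one of these, so there are no further candidate keys.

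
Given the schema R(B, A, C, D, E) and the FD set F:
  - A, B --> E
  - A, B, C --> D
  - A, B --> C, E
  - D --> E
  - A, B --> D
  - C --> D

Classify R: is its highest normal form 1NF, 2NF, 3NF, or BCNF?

Candidate key: {A, B}. Prime attributes: {A, B}.
For D --> E we have {D}⁺ = {D, E}; {D} is not a superkey, so BCNF fails.
D --> E has non-prime {E} on the right and a non-superkey on the left, so 3NF fails.
No proper subset of a key has a non-prime attribute in its closure, so there is no partial dependency; 2NF holds.

2NF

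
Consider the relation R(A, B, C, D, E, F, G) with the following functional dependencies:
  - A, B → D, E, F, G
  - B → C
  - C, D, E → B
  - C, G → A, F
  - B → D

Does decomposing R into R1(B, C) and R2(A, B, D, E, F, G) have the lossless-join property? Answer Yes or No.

Yes

Common attributes: {B}; their closure is {B, C, D}.
This includes all of R1, so the common attributes are a superkey of R1 — the join is lossless.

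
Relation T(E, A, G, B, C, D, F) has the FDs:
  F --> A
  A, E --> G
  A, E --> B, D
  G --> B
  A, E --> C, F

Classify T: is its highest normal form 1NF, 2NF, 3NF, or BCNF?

2NF

Candidate keys: {A, E}, {E, F}. Prime attributes: {A, E, F}.
F --> A breaks BCNF: {F}⁺ = {A, F}, so {F} is not a superkey.
G --> B determines the non-prime attribute {B} from a non-superkey — 3NF is violated.
Checking every proper subset of each key, none determines a non-prime attribute — 2NF is satisfied.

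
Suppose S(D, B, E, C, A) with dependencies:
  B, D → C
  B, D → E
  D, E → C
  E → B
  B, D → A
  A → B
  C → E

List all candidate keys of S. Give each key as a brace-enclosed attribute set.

{A, D}, {B, D}, {C, D}, {D, E}

No FD produces {D}, so it must be in every candidate key.
{A, D}⁺ = {A, B, C, D, E}, which is every attribute, so {A, D} is a candidate key.
{B, D}⁺ = {A, B, C, D, E}, which is every attribute, so {B, D} is a candidate key.
{C, D}⁺ = {A, B, C, D, E}, which is every attribute, so {C, D} is a candidate key.
{D, E}⁺ = {A, B, C, D, E}, which is every attribute, so {D, E} is a candidate key.
No proper subset of any of these is a key, and no other minimal superkey exists.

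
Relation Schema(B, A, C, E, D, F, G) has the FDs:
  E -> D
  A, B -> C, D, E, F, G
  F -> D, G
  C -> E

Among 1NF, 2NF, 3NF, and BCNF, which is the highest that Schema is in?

2NF

Candidate key: {A, B}. Prime attributes: {A, B}.
E -> D: {E}⁺ = {D, E}, which is not all of the attributes, so the left side is not a superkey — BCNF is violated.
E -> D determines the non-prime attribute {D} from a non-superkey — 3NF is violated.
No non-prime attribute depends on a proper subset of any candidate key, so 2NF holds.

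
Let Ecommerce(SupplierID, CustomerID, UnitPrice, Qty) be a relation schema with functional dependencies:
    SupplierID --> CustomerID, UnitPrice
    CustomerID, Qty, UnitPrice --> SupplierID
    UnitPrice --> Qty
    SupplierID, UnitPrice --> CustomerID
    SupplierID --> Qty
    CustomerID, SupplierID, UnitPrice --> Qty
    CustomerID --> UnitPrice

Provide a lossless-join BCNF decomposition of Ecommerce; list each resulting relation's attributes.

{CustomerID, SupplierID, UnitPrice}; {Qty, UnitPrice}

Candidate keys of the original relation: {CustomerID}, {SupplierID}.
{CustomerID, Qty, SupplierID, UnitPrice}: {UnitPrice} determines {Qty, UnitPrice} here but is not a superkey — split on UnitPrice --> Qty, giving {Qty, UnitPrice} and {CustomerID, SupplierID, UnitPrice}.
{Qty, UnitPrice} is in BCNF.
{CustomerID, SupplierID, UnitPrice} is in BCNF.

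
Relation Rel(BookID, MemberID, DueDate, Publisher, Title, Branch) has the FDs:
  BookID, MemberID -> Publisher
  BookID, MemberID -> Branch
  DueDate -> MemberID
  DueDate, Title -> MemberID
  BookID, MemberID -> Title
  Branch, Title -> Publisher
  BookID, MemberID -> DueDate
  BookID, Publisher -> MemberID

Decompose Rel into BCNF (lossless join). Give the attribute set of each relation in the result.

{BookID, Branch, DueDate, Title}; {Branch, Publisher, Title}; {DueDate, MemberID}

Candidate keys of the original relation: {BookID, Branch, Title}, {BookID, DueDate}, {BookID, MemberID}, {BookID, Publisher}.
Within {BookID, Branch, DueDate, MemberID, Publisher, Title}: {DueDate}⁺ ∩ {BookID, Branch, DueDate, MemberID, Publisher, Title} = {DueDate, MemberID}, not the whole set, so DueDate -> MemberID violates BCNF; decompose into {DueDate, MemberID} and {BookID, Branch, DueDate, Publisher, Title}.
{DueDate, MemberID} is in BCNF.
Within {BookID, Branch, DueDate, Publisher, Title}: {Branch, Title}⁺ ∩ {BookID, Branch, DueDate, Publisher, Title} = {Branch, Publisher, Title}, not the whole set, so Branch, Title -> Publisher violates BCNF; decompose into {Branch, Publisher, Title} and {BookID, Branch, DueDate, Title}.
{Branch, Publisher, Title} is in BCNF.
{BookID, Branch, DueDate, Title} is in BCNF.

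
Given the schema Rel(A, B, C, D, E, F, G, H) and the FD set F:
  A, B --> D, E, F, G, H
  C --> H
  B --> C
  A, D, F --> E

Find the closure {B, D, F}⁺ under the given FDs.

{B, C, D, F, H}

Start with {B, D, F}.
B --> C applies; add {C} → now {B, C, D, F}.
C --> H applies; add {H} → now {B, C, D, F, H}.
No further FD applies.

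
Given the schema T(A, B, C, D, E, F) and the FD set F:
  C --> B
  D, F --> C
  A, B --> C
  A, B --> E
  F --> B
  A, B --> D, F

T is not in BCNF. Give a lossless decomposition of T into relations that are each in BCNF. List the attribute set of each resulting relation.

Candidate keys of the original relation: {A, B}, {A, C}, {A, F}.
{A, B, C, D, E, F}: {C} determines {B, C} here but is not a superkey — split on C --> B, giving {B, C} and {A, C, D, E, F}.
{B, C} is in BCNF.
{A, C, D, E, F}: {D, F} determines {C, D, F} here but is not a superkey — split on D, F --> C, giving {C, D, F} and {A, D, E, F}.
{C, D, F} is in BCNF.
{A, D, E, F} is in BCNF.

{A, D, E, F}; {B, C}; {C, D, F}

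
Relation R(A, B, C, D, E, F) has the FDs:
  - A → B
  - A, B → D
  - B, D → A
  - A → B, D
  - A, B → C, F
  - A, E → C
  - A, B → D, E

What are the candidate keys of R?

{A} is a candidate key since {A}⁺ = {A, B, C, D, E, F} covers every attribute.
{B, D} is a candidate key since {B, D}⁺ = {A, B, C, D, E, F} covers every attribute.
Any other superkey properly contains one of these, so there are no further candidate keys.

{A}, {B, D}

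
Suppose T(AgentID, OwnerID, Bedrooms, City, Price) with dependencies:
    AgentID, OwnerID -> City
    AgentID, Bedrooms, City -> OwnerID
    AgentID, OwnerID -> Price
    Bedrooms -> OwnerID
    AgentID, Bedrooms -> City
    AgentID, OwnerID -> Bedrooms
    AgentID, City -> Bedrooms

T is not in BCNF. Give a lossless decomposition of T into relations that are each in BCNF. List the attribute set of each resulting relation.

Candidate keys of the original relation: {AgentID, Bedrooms}, {AgentID, City}, {AgentID, OwnerID}.
{AgentID, Bedrooms, City, OwnerID, Price}: {Bedrooms} determines {Bedrooms, OwnerID} here but is not a superkey — split on Bedrooms -> OwnerID, giving {Bedrooms, OwnerID} and {AgentID, Bedrooms, City, Price}.
{Bedrooms, OwnerID}: every determinant is a superkey — BCNF.
{AgentID, Bedrooms, City, Price}: every determinant is a superkey — BCNF.

{AgentID, Bedrooms, City, Price}; {Bedrooms, OwnerID}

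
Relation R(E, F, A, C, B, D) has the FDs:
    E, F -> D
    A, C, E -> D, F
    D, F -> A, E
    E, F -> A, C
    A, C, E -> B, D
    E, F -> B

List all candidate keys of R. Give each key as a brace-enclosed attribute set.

Closure of {D, F} is {A, B, C, D, E, F}, the whole schema; {D, F} is a candidate key.
Closure of {E, F} is {A, B, C, D, E, F}, the whole schema; {E, F} is a candidate key.
Closure of {A, C, E} is {A, B, C, D, E, F}, the whole schema; {A, C, E} is a candidate key.
Any other superkey properly contains one of these, so there are no further candidate keys.

{A, C, E}, {D, F}, {E, F}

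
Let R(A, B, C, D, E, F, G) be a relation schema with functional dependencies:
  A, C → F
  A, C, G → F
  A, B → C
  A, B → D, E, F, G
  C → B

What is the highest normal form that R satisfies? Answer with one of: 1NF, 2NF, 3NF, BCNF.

Candidate keys: {A, B}, {A, C}. Prime attributes: {A, B, C}.
For C → B we have {C}⁺ = {B, C}; {C} is not a superkey, so BCNF fails.
Since {B} ⊆ prime attributes and every other non-superkey FD also has a prime right side, the schema is in 3NF.

3NF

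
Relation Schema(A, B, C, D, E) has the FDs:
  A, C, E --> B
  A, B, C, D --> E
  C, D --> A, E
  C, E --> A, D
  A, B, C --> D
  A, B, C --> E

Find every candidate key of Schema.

{A, B, C}, {C, D}, {C, E}

No FD produces {C}, so it must be in every candidate key.
Closure of {C, D} is {A, B, C, D, E}, the whole schema; {C, D} is a candidate key.
Closure of {C, E} is {A, B, C, D, E}, the whole schema; {C, E} is a candidate key.
Closure of {A, B, C} is {A, B, C, D, E}, the whole schema; {A, B, C} is a candidate key.
These are minimal and exhaustive — every other superkey contains one of them.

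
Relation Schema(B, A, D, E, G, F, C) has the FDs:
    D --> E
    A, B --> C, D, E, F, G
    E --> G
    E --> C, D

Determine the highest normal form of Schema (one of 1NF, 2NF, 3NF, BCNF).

Candidate key: {A, B}. Prime attributes: {A, B}.
For D --> E we have {D}⁺ = {C, D, E, G}; {D} is not a superkey, so BCNF fails.
D --> E has non-prime {E} on the right and a non-superkey on the left, so 3NF fails.
No proper subset of a key has a non-prime attribute in its closure, so there is no partial dependency; 2NF holds.

2NF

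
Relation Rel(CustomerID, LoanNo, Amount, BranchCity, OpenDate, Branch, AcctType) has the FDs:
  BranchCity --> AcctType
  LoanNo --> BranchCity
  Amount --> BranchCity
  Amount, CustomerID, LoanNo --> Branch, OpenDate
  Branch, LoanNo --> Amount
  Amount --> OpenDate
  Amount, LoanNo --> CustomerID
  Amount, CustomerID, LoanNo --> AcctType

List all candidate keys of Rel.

{Amount, LoanNo}, {Branch, LoanNo}

Attributes never on any right-hand side: {LoanNo} — every candidate key must contain it.
Closure of {Amount, LoanNo} is {AcctType, Amount, Branch, BranchCity, CustomerID, LoanNo, OpenDate}, the whole schema; {Amount, LoanNo} is a candidate key.
Closure of {Branch, LoanNo} is {AcctType, Amount, Branch, BranchCity, CustomerID, LoanNo, OpenDate}, the whole schema; {Branch, LoanNo} is a candidate key.
Any other superkey properly contains one of these, so there are no further candidate keys.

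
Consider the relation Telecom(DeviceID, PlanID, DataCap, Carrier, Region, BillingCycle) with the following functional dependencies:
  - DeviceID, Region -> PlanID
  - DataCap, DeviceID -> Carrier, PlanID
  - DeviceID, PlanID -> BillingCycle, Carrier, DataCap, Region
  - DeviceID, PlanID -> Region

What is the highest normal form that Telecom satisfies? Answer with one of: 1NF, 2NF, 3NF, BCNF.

BCNF

Candidate keys: {DataCap, DeviceID}, {DeviceID, PlanID}, {DeviceID, Region}. Prime attributes: {DataCap, DeviceID, PlanID, Region}.
Every FD has a superkey on the left, so the relation is in BCNF.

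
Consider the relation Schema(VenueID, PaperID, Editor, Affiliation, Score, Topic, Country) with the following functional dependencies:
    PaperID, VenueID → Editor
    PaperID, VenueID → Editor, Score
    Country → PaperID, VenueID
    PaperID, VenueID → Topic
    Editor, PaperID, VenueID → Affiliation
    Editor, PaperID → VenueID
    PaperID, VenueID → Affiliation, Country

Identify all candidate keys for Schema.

{Country}⁺ = {Affiliation, Country, Editor, PaperID, Score, Topic, VenueID}, which is every attribute, so {Country} is a candidate key.
{Editor, PaperID}⁺ = {Affiliation, Country, Editor, PaperID, Score, Topic, VenueID}, which is every attribute, so {Editor, PaperID} is a candidate key.
{PaperID, VenueID}⁺ = {Affiliation, Country, Editor, PaperID, Score, Topic, VenueID}, which is every attribute, so {PaperID, VenueID} is a candidate key.
No proper subset of any of these is a key, and no other minimal superkey exists.

{Country}, {Editor, PaperID}, {PaperID, VenueID}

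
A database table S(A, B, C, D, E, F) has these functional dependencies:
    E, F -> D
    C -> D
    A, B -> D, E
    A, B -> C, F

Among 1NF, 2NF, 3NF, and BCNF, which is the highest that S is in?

Candidate key: {A, B}. Prime attributes: {A, B}.
E, F -> D breaks BCNF: {E, F}⁺ = {D, E, F}, so {E, F} is not a superkey.
Because {D} is non-prime and the left side of E, F -> D is not a superkey, the relation is not in 3NF.
No proper subset of a key has a non-prime attribute in its closure, so there is no partial dependency; 2NF holds.

2NF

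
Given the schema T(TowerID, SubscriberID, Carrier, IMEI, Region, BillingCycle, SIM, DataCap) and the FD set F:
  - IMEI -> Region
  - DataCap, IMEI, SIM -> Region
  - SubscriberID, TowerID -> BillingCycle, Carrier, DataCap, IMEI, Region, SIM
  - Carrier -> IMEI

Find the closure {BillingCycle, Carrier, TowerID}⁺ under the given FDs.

{BillingCycle, Carrier, IMEI, Region, TowerID}

Start with {BillingCycle, Carrier, TowerID}.
Carrier -> IMEI applies; add {IMEI} → now {BillingCycle, Carrier, IMEI, TowerID}.
IMEI -> Region applies; add {Region} → now {BillingCycle, Carrier, IMEI, Region, TowerID}.
No further FD applies.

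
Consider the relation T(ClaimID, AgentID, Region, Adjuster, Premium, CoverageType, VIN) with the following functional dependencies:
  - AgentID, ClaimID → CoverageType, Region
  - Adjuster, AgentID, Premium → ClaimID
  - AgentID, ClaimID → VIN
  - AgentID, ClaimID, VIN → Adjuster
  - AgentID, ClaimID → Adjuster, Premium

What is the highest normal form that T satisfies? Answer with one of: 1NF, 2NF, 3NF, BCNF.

BCNF

Candidate keys: {Adjuster, AgentID, Premium}, {AgentID, ClaimID}. Prime attributes: {Adjuster, AgentID, ClaimID, Premium}.
Each dependency's left side is a superkey — BCNF holds.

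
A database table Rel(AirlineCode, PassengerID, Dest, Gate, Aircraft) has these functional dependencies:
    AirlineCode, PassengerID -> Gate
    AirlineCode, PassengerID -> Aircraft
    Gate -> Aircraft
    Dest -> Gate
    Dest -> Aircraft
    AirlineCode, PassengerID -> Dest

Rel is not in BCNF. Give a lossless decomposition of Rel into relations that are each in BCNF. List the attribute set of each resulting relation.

{Aircraft, Gate}; {AirlineCode, Dest, PassengerID}; {Dest, Gate}

Candidate key of the original relation: {AirlineCode, PassengerID}.
In {Aircraft, AirlineCode, Dest, Gate, PassengerID}, {Gate} is not a superkey ({Gate}⁺ restricted to this set is {Aircraft, Gate}), so split on Gate -> Aircraft into {Aircraft, Gate} and {AirlineCode, Dest, Gate, PassengerID}.
{Aircraft, Gate} is in BCNF.
In {AirlineCode, Dest, Gate, PassengerID}, {Dest} is not a superkey ({Dest}⁺ restricted to this set is {Dest, Gate}), so split on Dest -> Gate into {Dest, Gate} and {AirlineCode, Dest, PassengerID}.
{Dest, Gate} is in BCNF.
{AirlineCode, Dest, PassengerID} is in BCNF.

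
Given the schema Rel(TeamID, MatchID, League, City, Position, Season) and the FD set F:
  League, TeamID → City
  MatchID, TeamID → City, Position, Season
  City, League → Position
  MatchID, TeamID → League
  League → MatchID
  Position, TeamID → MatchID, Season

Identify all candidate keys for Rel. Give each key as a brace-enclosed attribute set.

{League, TeamID}, {MatchID, TeamID}, {Position, TeamID}

Attributes never on any right-hand side: {TeamID} — every candidate key must contain it.
{League, TeamID}⁺ = {City, League, MatchID, Position, Season, TeamID} — all of the relation — so {League, TeamID} is a candidate key.
{MatchID, TeamID}⁺ = {City, League, MatchID, Position, Season, TeamID} — all of the relation — so {MatchID, TeamID} is a candidate key.
{Position, TeamID}⁺ = {City, League, MatchID, Position, Season, TeamID} — all of the relation — so {Position, TeamID} is a candidate key.
No proper subset of any of these is a key, and no other minimal superkey exists.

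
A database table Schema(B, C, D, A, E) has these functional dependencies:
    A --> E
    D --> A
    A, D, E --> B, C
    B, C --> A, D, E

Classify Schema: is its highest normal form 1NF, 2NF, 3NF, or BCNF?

Candidate keys: {B, C}, {D}. Prime attributes: {B, C, D}.
A --> E breaks BCNF: {A}⁺ = {A, E}, so {A} is not a superkey.
Because {E} is non-prime and the left side of A --> E is not a superkey, the relation is not in 3NF.
Checking every proper subset of each key, none determines a non-prime attribute — 2NF is satisfied.

2NF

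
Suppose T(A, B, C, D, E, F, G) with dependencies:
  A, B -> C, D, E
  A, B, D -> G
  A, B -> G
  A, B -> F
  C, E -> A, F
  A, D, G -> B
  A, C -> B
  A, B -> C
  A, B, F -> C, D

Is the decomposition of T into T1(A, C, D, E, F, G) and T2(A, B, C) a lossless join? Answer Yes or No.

The shared attributes are {A, C} and {A, C}⁺ = {A, B, C, D, E, F, G}.
This includes all of T1, so the common attributes are a superkey of T1 — the join is lossless.

Yes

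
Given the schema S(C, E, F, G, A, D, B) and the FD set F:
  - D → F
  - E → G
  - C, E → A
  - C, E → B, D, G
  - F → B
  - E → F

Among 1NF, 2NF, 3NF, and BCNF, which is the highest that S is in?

Candidate key: {C, E}. Prime attributes: {C, E}.
D → F breaks BCNF: {D}⁺ = {B, D, F}, so {D} is not a superkey.
Because {F} is non-prime and the left side of D → F is not a superkey, the relation is not in 3NF.
The proper key subset {E} of {C, E} determines non-prime {B, F, G}, so the relation is not even in 2NF.

1NF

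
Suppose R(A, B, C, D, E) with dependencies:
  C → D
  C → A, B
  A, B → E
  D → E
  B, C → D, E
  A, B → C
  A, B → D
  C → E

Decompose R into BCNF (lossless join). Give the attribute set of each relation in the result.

{A, B, C, D}; {D, E}

Candidate keys of the original relation: {A, B}, {C}.
{A, B, C, D, E}: {D} determines {D, E} here but is not a superkey — split on D → E, giving {D, E} and {A, B, C, D}.
{D, E} has no BCNF violation.
{A, B, C, D} has no BCNF violation.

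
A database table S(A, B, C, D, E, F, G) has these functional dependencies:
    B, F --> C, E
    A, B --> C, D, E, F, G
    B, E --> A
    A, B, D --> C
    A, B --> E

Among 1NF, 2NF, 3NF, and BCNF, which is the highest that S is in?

BCNF

Candidate keys: {A, B}, {B, E}, {B, F}. Prime attributes: {A, B, E, F}.
The left-hand side of every FD is a superkey, so BCNF is satisfied.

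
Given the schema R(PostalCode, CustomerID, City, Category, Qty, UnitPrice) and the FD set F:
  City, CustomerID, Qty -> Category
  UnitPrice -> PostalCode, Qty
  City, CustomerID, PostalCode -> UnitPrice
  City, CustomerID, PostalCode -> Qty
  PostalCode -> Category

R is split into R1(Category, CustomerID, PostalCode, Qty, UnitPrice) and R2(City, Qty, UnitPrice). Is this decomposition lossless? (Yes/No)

No

The shared attributes are {Qty, UnitPrice} and {Qty, UnitPrice}⁺ = {Category, PostalCode, Qty, UnitPrice}.
R1 ⊄ {Category, PostalCode, Qty, UnitPrice} and R2 ⊄ {Category, PostalCode, Qty, UnitPrice}, so the split is lossy.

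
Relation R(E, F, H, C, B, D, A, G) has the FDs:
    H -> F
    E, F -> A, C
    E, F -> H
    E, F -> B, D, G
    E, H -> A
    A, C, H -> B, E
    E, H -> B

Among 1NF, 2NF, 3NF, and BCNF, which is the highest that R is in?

3NF

Candidate keys: {A, C, H}, {E, F}, {E, H}. Prime attributes: {A, C, E, F, H}.
For H -> F we have {H}⁺ = {F, H}; {H} is not a superkey, so BCNF fails.
Since {F} ⊆ prime attributes and every other non-superkey FD also has a prime right side, the schema is in 3NF.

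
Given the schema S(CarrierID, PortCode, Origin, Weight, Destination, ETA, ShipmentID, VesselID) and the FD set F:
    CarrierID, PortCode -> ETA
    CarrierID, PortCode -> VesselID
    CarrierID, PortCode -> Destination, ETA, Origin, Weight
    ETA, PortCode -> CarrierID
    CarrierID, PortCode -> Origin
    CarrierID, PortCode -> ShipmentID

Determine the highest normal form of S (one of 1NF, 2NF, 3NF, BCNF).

BCNF

Candidate keys: {CarrierID, PortCode}, {ETA, PortCode}. Prime attributes: {CarrierID, ETA, PortCode}.
The left-hand side of every FD is a superkey, so BCNF is satisfied.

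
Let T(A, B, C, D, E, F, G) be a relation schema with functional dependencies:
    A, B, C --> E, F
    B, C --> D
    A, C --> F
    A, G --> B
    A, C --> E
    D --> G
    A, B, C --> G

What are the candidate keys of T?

Attributes never on any right-hand side: {A, C} — every candidate key must contain all of them.
{A, B, C} is a candidate key since {A, B, C}⁺ = {A, B, C, D, E, F, G} covers every attribute.
{A, C, D} is a candidate key since {A, C, D}⁺ = {A, B, C, D, E, F, G} covers every attribute.
{A, C, G} is a candidate key since {A, C, G}⁺ = {A, B, C, D, E, F, G} covers every attribute.
Any other superkey properly contains one of these, so there are no further candidate keys.

{A, B, C}, {A, C, D}, {A, C, G}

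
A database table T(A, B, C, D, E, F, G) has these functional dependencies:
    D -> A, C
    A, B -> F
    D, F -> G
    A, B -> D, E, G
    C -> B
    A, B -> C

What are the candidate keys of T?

{A, B}, {A, C}, {D}

{D} is a candidate key since {D}⁺ = {A, B, C, D, E, F, G} covers every attribute.
{A, B} is a candidate key since {A, B}⁺ = {A, B, C, D, E, F, G} covers every attribute.
{A, C} is a candidate key since {A, C}⁺ = {A, B, C, D, E, F, G} covers every attribute.
These are minimal and exhaustive — every other superkey contains one of them.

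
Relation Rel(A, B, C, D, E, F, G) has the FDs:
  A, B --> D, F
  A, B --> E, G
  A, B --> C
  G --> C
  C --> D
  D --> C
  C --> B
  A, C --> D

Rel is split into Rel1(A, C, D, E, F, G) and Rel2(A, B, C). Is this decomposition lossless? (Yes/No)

Common attributes: {A, C}; their closure is {A, B, C, D, E, F, G}.
Since Rel1 ⊆ {A, B, C, D, E, F, G}, the intersection is a superkey of Rel1; the decomposition is lossless.

Yes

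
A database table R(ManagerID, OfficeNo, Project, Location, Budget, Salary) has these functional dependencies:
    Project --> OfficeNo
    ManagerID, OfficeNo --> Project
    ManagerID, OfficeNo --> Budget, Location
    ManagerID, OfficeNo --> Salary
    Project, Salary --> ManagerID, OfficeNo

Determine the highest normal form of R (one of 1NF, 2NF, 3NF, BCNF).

Candidate keys: {ManagerID, OfficeNo}, {ManagerID, Project}, {Project, Salary}. Prime attributes: {ManagerID, OfficeNo, Project, Salary}.
Project --> OfficeNo breaks BCNF: {Project}⁺ = {OfficeNo, Project}, so {Project} is not a superkey.
Since {OfficeNo} ⊆ prime attributes and every other non-superkey FD also has a prime right side, the schema is in 3NF.

3NF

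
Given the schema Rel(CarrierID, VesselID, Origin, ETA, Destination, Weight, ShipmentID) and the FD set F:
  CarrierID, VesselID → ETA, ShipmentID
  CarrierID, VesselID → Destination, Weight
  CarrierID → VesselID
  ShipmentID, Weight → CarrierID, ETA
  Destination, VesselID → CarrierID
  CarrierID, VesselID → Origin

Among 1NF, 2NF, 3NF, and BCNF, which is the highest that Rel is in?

BCNF

Candidate keys: {CarrierID}, {Destination, VesselID}, {ShipmentID, Weight}. Prime attributes: {CarrierID, Destination, ShipmentID, VesselID, Weight}.
Each dependency's left side is a superkey — BCNF holds.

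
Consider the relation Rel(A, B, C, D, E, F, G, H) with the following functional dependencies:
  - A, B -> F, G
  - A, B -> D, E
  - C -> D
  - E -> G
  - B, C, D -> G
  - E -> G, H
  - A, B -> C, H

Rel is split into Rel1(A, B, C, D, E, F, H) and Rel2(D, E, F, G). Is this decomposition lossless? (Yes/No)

Yes

Common attributes: {D, E, F}; their closure is {D, E, F, G, H}.
This includes all of Rel2, so the common attributes are a superkey of Rel2 — the join is lossless.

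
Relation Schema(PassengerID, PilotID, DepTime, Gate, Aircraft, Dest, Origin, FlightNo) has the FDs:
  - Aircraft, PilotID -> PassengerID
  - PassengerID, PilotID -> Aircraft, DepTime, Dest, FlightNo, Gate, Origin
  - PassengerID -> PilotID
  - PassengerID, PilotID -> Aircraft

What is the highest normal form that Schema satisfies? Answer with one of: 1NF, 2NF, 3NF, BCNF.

Candidate keys: {Aircraft, PilotID}, {PassengerID}. Prime attributes: {Aircraft, PassengerID, PilotID}.
The left-hand side of every FD is a superkey, so BCNF is satisfied.

BCNF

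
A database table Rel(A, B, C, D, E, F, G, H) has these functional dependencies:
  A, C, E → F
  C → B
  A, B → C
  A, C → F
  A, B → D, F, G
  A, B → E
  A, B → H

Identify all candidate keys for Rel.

{A, B}, {A, C}

Attributes never on any right-hand side: {A} — every candidate key must contain it.
{A, B}⁺ = {A, B, C, D, E, F, G, H}, which is every attribute, so {A, B} is a candidate key.
{A, C}⁺ = {A, B, C, D, E, F, G, H}, which is every attribute, so {A, C} is a candidate key.
No proper subset of any of these is a key, and no other minimal superkey exists.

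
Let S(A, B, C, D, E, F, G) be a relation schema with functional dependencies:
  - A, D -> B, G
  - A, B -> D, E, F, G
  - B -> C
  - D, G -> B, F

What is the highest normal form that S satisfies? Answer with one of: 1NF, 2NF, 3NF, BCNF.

1NF

Candidate keys: {A, B}, {A, D}. Prime attributes: {A, B, D}.
For B -> C we have {B}⁺ = {B, C}; {B} is not a superkey, so BCNF fails.
Because {C} is non-prime and the left side of B -> C is not a superkey, the relation is not in 3NF.
The proper key subset {B} of {A, B} determines non-prime {C}, so the relation is not even in 2NF.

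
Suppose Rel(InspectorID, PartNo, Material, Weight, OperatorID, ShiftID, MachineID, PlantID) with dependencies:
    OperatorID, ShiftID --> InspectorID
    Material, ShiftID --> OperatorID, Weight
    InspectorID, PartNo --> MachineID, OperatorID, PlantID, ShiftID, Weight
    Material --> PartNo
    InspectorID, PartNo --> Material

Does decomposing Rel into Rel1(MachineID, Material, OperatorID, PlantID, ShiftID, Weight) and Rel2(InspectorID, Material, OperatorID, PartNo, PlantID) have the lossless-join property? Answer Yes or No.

No

Common attributes: {Material, OperatorID, PlantID}; their closure is {Material, OperatorID, PartNo, PlantID}.
Neither Rel1 nor Rel2 is contained in that closure, so the decomposition is lossy.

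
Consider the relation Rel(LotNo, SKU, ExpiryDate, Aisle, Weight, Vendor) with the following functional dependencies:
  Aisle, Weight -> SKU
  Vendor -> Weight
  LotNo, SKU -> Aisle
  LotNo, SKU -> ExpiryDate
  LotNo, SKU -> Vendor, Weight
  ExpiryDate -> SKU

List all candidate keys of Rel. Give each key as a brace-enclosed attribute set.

{LotNo} never appears on the right of any FD, so every key must include it.
{ExpiryDate, LotNo}⁺ = {Aisle, ExpiryDate, LotNo, SKU, Vendor, Weight} — all of the relation — so {ExpiryDate, LotNo} is a candidate key.
{LotNo, SKU}⁺ = {Aisle, ExpiryDate, LotNo, SKU, Vendor, Weight} — all of the relation — so {LotNo, SKU} is a candidate key.
{Aisle, LotNo, Vendor}⁺ = {Aisle, ExpiryDate, LotNo, SKU, Vendor, Weight} — all of the relation — so {Aisle, LotNo, Vendor} is a candidate key.
{Aisle, LotNo, Weight}⁺ = {Aisle, ExpiryDate, LotNo, SKU, Vendor, Weight} — all of the relation — so {Aisle, LotNo, Weight} is a candidate key.
These are minimal and exhaustive — every other superkey contains one of them.

{Aisle, LotNo, Vendor}, {Aisle, LotNo, Weight}, {ExpiryDate, LotNo}, {LotNo, SKU}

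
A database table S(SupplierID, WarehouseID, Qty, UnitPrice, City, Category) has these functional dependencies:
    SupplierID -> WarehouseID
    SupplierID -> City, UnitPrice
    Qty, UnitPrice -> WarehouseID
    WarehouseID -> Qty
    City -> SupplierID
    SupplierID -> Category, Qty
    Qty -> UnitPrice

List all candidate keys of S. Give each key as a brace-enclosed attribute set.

Closure of {City} is {Category, City, Qty, SupplierID, UnitPrice, WarehouseID}, the whole schema; {City} is a candidate key.
Closure of {SupplierID} is {Category, City, Qty, SupplierID, UnitPrice, WarehouseID}, the whole schema; {SupplierID} is a candidate key.
Any other superkey properly contains one of these, so there are no further candidate keys.

{City}, {SupplierID}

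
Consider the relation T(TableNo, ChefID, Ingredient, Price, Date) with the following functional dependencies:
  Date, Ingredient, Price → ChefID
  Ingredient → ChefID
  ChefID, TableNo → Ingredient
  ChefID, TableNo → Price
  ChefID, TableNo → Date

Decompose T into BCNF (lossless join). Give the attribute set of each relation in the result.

Candidate keys of the original relation: {ChefID, TableNo}, {Ingredient, TableNo}.
{ChefID, Date, Ingredient, Price, TableNo}: {Date, Ingredient, Price} determines {ChefID, Date, Ingredient, Price} here but is not a superkey — split on Date, Ingredient, Price → ChefID, giving {ChefID, Date, Ingredient, Price} and {Date, Ingredient, Price, TableNo}.
{ChefID, Date, Ingredient, Price}: {Ingredient} determines {ChefID, Ingredient} here but is not a superkey — split on Ingredient → ChefID, giving {ChefID, Ingredient} and {Date, Ingredient, Price}.
{ChefID, Ingredient} has no BCNF violation.
{Date, Ingredient, Price} has no BCNF violation.
{Date, Ingredient, Price, TableNo} has no BCNF violation.

{ChefID, Ingredient}; {Date, Ingredient, Price, TableNo}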